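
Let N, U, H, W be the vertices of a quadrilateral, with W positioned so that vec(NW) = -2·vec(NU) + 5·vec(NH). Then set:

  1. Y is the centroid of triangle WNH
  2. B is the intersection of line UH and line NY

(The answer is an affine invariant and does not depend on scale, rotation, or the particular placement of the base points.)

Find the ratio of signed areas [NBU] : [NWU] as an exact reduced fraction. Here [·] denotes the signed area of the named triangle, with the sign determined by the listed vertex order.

[NBU]:[NWU] = 3/10

Assign N = (0, 0), U = (1, 0), H = (0, 1), W = (-2, 5) — the answer is frame-independent, so this choice is without loss of generality.
1. Y is the centroid of triangle WNH ⇒ Y = (-2/3, 2)
2. B is the intersection of line UH and line NY ⇒ B = (-1/2, 3/2)
2·[NBU] = -3/2, 2·[NWU] = -5
[NBU]:[NWU] = -3/2:-5 = 3/10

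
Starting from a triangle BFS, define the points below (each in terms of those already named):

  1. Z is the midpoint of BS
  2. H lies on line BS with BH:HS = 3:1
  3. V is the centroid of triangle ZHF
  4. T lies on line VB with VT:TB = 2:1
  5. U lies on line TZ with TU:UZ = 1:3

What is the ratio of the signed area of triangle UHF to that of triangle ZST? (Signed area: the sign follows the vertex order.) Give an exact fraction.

[UHF]:[ZST] = 33/4

Set B = (0, 0), F = (1, 0), S = (0, 1); any affine frame gives the same invariant.
1. Z is the midpoint of BS ⇒ Z = (0, 1/2)
2. H lies on line BS with BH:HS = 3:1 ⇒ H = (0, 3/4)
3. V is the centroid of triangle ZHF ⇒ V = (1/3, 5/12)
4. T lies on line VB with VT:TB = 2:1 ⇒ T = (1/9, 5/36)
5. U lies on line TZ with TU:UZ = 1:3 ⇒ U = (1/12, 11/48)
2·[UHF] = -11/24, 2·[ZST] = -1/18
[UHF]:[ZST] = -11/24:-1/18 = 33/4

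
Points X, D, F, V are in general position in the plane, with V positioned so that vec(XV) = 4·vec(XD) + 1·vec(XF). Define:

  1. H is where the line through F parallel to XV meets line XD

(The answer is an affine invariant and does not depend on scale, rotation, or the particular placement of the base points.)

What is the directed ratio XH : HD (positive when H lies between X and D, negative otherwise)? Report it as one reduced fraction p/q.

XH:HD = -4/5

Choose coordinates X = (0, 0), D = (1, 0), F = (0, 1), V = (4, 1).
1. H is where the line through F parallel to XV meets line XD ⇒ H = (-4, 0)
H = X + t·(D−X) with t = -4, so XH:HD = t:(1−t) = -4:5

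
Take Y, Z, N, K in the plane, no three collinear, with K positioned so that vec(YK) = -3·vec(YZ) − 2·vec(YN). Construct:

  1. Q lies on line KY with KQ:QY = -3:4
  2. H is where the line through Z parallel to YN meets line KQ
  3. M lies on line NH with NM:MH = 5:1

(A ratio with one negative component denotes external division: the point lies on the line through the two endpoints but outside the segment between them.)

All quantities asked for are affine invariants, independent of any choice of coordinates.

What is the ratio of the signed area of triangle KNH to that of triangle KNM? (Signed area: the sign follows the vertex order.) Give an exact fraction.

[KNH]:[KNM] = 6/5

Assign Y = (0, 0), Z = (1, 0), N = (0, 1), K = (-3, -2) — the answer is frame-independent, so this choice is without loss of generality.
1. Q lies on line KY with KQ:QY = -3:4 ⇒ Q = (-12, -8)
2. H is where the line through Z parallel to YN meets line KQ ⇒ H = (1, 2/3)
3. M lies on line NH with NM:MH = 5:1 ⇒ M = (5/6, 13/18)
2·[KNH] = -4, 2·[KNM] = -10/3
[KNH]:[KNM] = -4:-10/3 = 6/5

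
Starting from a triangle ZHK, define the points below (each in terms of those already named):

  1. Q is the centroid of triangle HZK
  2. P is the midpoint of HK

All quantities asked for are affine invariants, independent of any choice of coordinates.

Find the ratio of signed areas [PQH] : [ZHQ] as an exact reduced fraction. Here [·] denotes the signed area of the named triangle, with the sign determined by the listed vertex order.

Choose coordinates Z = (0, 0), H = (1, 0), K = (0, 1).
1. Q is the centroid of triangle HZK ⇒ Q = (1/3, 1/3)
2. P is the midpoint of HK ⇒ P = (1/2, 1/2)
2·[PQH] = 1/6, 2·[ZHQ] = 1/3
[PQH]:[ZHQ] = 1/6:1/3 = 1/2

[PQH]:[ZHQ] = 1/2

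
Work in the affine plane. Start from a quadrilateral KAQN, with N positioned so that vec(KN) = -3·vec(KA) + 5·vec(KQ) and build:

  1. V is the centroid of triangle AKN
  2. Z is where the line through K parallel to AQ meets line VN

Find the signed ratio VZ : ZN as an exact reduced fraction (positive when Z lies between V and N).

VZ:ZN = -1/2

Set K = (0, 0), A = (1, 0), Q = (0, 1), N = (-3, 5); any affine frame gives the same invariant.
1. V is the centroid of triangle AKN ⇒ V = (-2/3, 5/3)
2. Z is where the line through K parallel to AQ meets line VN ⇒ Z = (5/3, -5/3)
Z = V + t·(N−V) with t = -1, so VZ:ZN = t:(1−t) = -1:2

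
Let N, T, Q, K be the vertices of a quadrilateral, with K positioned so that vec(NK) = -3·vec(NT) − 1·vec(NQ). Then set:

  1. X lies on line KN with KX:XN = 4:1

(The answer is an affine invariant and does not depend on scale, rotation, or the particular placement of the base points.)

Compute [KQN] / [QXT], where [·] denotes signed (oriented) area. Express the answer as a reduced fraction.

[KQN]:[QXT] = -5/3

Choose coordinates N = (0, 0), T = (1, 0), Q = (0, 1), K = (-3, -1).
1. X lies on line KN with KX:XN = 4:1 ⇒ X = (-3/5, -1/5)
2·[KQN] = -3, 2·[QXT] = 9/5
[KQN]:[QXT] = -3:9/5 = -5/3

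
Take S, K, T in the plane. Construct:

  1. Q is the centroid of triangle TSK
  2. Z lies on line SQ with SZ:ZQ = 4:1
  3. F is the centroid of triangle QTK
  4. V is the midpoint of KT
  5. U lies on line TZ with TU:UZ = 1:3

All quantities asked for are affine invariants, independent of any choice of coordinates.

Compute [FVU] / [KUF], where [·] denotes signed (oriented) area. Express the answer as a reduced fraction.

[FVU]:[KUF] = 15/14

Set S = (0, 0), K = (1, 0), T = (0, 1); any affine frame gives the same invariant.
1. Q is the centroid of triangle TSK ⇒ Q = (1/3, 1/3)
2. Z lies on line SQ with SZ:ZQ = 4:1 ⇒ Z = (4/15, 4/15)
3. F is the centroid of triangle QTK ⇒ F = (4/9, 4/9)
4. V is the midpoint of KT ⇒ V = (1/2, 1/2)
5. U lies on line TZ with TU:UZ = 1:3 ⇒ U = (1/15, 49/60)
2·[FVU] = 1/24, 2·[KUF] = 7/180
[FVU]:[KUF] = 1/24:7/180 = 15/14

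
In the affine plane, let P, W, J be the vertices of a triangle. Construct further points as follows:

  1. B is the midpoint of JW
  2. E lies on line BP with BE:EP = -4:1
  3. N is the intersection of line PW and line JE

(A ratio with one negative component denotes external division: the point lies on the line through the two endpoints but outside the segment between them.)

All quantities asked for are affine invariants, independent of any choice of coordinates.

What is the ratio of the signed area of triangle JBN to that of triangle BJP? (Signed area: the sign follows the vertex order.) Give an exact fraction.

Set P = (0, 0), W = (1, 0), J = (0, 1); any affine frame gives the same invariant.
1. B is the midpoint of JW ⇒ B = (1/2, 1/2)
2. E lies on line BP with BE:EP = -4:1 ⇒ E = (-1/6, -1/6)
3. N is the intersection of line PW and line JE ⇒ N = (-1/7, 0)
2·[JBN] = -4/7, 2·[BJP] = 1/2
[JBN]:[BJP] = -4/7:1/2 = -8/7

[JBN]:[BJP] = -8/7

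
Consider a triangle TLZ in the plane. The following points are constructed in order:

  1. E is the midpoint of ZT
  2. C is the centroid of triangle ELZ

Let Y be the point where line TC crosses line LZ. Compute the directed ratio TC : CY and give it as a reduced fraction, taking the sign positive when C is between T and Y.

Work in coordinates with T = (0, 0), L = (1, 0), Z = (0, 1).
1. E is the midpoint of ZT ⇒ E = (0, 1/2)
2. C is the centroid of triangle ELZ ⇒ C = (1/3, 1/2)
line TC meets LZ at Y = (2/5, 3/5)
C = T + t·(Y−T) with t = 5/6, so TC:CY = 5/6:1/6

TC:CY = 5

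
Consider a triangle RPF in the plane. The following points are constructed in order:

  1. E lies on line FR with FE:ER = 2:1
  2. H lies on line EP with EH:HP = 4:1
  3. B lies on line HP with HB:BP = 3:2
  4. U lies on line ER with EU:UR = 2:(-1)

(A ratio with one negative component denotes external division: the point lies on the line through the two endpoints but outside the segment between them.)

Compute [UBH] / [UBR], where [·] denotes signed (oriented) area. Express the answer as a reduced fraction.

Set R = (0, 0), P = (1, 0), F = (0, 1); any affine frame gives the same invariant.
1. E lies on line FR with FE:ER = 2:1 ⇒ E = (0, 1/3)
2. H lies on line EP with EH:HP = 4:1 ⇒ H = (4/5, 1/15)
3. B lies on line HP with HB:BP = 3:2 ⇒ B = (23/25, 2/75)
4. U lies on line ER with EU:UR = 2:(-1) ⇒ U = (0, -1/3)
2·[UBH] = 2/25, 2·[UBR] = 23/75
[UBH]:[UBR] = 2/25:23/75 = 6/23

[UBH]:[UBR] = 6/23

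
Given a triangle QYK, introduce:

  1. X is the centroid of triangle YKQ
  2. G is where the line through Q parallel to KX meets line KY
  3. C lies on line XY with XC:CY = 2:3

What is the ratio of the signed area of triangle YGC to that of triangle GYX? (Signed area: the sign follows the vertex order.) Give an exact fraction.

Set Q = (0, 0), Y = (1, 0), K = (0, 1); any affine frame gives the same invariant.
1. X is the centroid of triangle YKQ ⇒ X = (1/3, 1/3)
2. G is where the line through Q parallel to KX meets line KY ⇒ G = (-1, 2)
3. C lies on line XY with XC:CY = 2:3 ⇒ C = (3/5, 1/5)
2·[YGC] = 2/5, 2·[GYX] = -2/3
[YGC]:[GYX] = 2/5:-2/3 = -3/5

[YGC]:[GYX] = -3/5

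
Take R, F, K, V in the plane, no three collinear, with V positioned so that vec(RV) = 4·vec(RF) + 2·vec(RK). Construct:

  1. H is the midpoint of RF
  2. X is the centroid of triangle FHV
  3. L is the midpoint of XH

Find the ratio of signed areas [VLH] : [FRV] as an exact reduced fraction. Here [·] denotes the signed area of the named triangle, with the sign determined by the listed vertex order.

Choose coordinates R = (0, 0), F = (1, 0), K = (0, 1), V = (4, 2).
1. H is the midpoint of RF ⇒ H = (1/2, 0)
2. X is the centroid of triangle FHV ⇒ X = (11/6, 2/3)
3. L is the midpoint of XH ⇒ L = (7/6, 1/3)
2·[VLH] = -1/6, 2·[FRV] = -2
[VLH]:[FRV] = -1/6:-2 = 1/12

[VLH]:[FRV] = 1/12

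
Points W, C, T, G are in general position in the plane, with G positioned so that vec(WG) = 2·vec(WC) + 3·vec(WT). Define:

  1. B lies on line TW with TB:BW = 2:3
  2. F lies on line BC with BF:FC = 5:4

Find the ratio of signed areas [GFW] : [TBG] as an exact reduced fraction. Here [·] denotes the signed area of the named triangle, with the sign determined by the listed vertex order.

[GFW]:[TBG] = -17/12

Work in coordinates with W = (0, 0), C = (1, 0), T = (0, 1), G = (2, 3).
1. B lies on line TW with TB:BW = 2:3 ⇒ B = (0, 3/5)
2. F lies on line BC with BF:FC = 5:4 ⇒ F = (5/9, 4/15)
2·[GFW] = -17/15, 2·[TBG] = 4/5
[GFW]:[TBG] = -17/15:4/5 = -17/12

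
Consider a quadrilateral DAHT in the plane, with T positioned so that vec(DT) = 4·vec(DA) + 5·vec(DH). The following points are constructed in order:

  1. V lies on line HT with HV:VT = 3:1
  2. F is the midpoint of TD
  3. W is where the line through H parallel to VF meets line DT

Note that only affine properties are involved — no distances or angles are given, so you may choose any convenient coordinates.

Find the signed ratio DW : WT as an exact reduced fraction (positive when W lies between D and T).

DW:WT = -1/2

Assign D = (0, 0), A = (1, 0), H = (0, 1), T = (4, 5) — the answer is frame-independent, so this choice is without loss of generality.
1. V lies on line HT with HV:VT = 3:1 ⇒ V = (3, 4)
2. F is the midpoint of TD ⇒ F = (2, 5/2)
3. W is where the line through H parallel to VF meets line DT ⇒ W = (-4, -5)
W = D + t·(T−D) with t = -1, so DW:WT = t:(1−t) = -1:2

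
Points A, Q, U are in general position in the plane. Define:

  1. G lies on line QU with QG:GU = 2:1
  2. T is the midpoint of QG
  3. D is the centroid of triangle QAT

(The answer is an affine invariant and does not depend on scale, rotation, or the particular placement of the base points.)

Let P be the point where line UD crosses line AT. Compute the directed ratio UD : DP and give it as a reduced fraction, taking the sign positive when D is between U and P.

Assign A = (0, 0), Q = (1, 0), U = (0, 1) — the answer is frame-independent, so this choice is without loss of generality.
1. G lies on line QU with QG:GU = 2:1 ⇒ G = (1/3, 2/3)
2. T is the midpoint of QG ⇒ T = (2/3, 1/3)
3. D is the centroid of triangle QAT ⇒ D = (5/9, 1/9)
line UD meets AT at P = (10/21, 5/21)
D = U + t·(P−U) with t = 7/6, so UD:DP = 7/6:-1/6

UD:DP = -7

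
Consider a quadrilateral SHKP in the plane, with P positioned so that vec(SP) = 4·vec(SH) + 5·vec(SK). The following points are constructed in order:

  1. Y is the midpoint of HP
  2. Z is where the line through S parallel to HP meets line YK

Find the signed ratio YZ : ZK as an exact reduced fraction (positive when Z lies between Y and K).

Assign S = (0, 0), H = (1, 0), K = (0, 1), P = (4, 5) — the answer is frame-independent, so this choice is without loss of generality.
1. Y is the midpoint of HP ⇒ Y = (5/2, 5/2)
2. Z is where the line through S parallel to HP meets line YK ⇒ Z = (15/16, 25/16)
Z = Y + t·(K−Y) with t = 5/8, so YZ:ZK = t:(1−t) = 5/8:3/8

YZ:ZK = 5/3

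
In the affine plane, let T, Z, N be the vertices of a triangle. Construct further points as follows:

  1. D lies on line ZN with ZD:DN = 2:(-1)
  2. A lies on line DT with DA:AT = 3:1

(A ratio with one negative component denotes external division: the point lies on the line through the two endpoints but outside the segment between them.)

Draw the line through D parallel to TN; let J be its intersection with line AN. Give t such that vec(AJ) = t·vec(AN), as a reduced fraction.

Work in coordinates with T = (0, 0), Z = (1, 0), N = (0, 1).
1. D lies on line ZN with ZD:DN = 2:(-1) ⇒ D = (-1, 2)
2. A lies on line DT with DA:AT = 3:1 ⇒ A = (-1/4, 1/2)
through D parallel to TN: direction (0, 1); meets AN at J = (-1, -1)
J = A + t·(N−A) with t = -3

t = -3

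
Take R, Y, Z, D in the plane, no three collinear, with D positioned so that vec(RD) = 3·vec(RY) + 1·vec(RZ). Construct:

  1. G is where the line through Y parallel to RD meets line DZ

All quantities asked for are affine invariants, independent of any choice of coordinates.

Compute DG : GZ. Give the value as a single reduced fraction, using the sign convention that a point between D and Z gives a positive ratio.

DG:GZ = -1/4

Work in coordinates with R = (0, 0), Y = (1, 0), Z = (0, 1), D = (3, 1).
1. G is where the line through Y parallel to RD meets line DZ ⇒ G = (4, 1)
G = D + t·(Z−D) with t = -1/3, so DG:GZ = t:(1−t) = -1/3:4/3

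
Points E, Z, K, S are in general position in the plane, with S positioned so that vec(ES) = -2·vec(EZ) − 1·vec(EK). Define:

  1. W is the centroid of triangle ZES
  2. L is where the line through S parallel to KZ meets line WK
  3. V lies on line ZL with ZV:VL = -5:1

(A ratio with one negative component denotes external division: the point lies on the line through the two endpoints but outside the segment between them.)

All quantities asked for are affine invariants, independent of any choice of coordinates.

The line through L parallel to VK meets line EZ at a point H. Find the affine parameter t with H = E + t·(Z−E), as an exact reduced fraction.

Set E = (0, 0), Z = (1, 0), K = (0, 1), S = (-2, -1); any affine frame gives the same invariant.
1. W is the centroid of triangle ZES ⇒ W = (-1/3, -1/3)
2. L is where the line through S parallel to KZ meets line WK ⇒ L = (-4/5, -11/5)
3. V lies on line ZL with ZV:VL = -5:1 ⇒ V = (-5/4, -11/4)
through L parallel to VK: direction (5/4, 15/4); meets EZ at H = (-1/15, 0)
H = E + t·(Z−E) with t = -1/15

t = -1/15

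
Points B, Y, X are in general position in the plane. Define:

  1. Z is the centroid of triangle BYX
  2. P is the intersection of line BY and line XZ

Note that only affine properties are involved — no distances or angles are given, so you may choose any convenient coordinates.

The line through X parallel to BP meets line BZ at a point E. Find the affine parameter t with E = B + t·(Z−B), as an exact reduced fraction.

Set B = (0, 0), Y = (1, 0), X = (0, 1); any affine frame gives the same invariant.
1. Z is the centroid of triangle BYX ⇒ Z = (1/3, 1/3)
2. P is the intersection of line BY and line XZ ⇒ P = (1/2, 0)
through X parallel to BP: direction (1/2, 0); meets BZ at E = (1, 1)
E = B + t·(Z−B) with t = 3

t = 3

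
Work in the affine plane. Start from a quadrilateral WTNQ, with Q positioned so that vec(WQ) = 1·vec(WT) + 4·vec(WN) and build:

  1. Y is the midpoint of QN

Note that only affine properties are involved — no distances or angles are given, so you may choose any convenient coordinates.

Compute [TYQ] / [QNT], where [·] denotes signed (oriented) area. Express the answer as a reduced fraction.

Set W = (0, 0), T = (1, 0), N = (0, 1), Q = (1, 4); any affine frame gives the same invariant.
1. Y is the midpoint of QN ⇒ Y = (1/2, 5/2)
2·[TYQ] = -2, 2·[QNT] = 4
[TYQ]:[QNT] = -2:4 = -1/2

[TYQ]:[QNT] = -1/2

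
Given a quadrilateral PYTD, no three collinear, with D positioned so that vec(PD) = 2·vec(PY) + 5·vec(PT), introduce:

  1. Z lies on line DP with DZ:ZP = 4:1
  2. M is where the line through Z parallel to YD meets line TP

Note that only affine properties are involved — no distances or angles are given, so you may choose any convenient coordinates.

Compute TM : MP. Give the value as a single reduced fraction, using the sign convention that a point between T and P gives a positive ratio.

TM:MP = -2

Work in coordinates with P = (0, 0), Y = (1, 0), T = (0, 1), D = (2, 5).
1. Z lies on line DP with DZ:ZP = 4:1 ⇒ Z = (2/5, 1)
2. M is where the line through Z parallel to YD meets line TP ⇒ M = (0, -1)
M = T + t·(P−T) with t = 2, so TM:MP = t:(1−t) = 2:-1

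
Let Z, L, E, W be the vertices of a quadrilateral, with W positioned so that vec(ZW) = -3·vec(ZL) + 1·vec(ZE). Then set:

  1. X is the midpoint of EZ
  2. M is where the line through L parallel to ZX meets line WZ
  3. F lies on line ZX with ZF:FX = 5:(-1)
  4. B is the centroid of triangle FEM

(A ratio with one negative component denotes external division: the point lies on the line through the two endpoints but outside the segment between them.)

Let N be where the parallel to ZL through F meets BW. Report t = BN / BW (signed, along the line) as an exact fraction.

t = 14/41

Work in coordinates with Z = (0, 0), L = (1, 0), E = (0, 1), W = (-3, 1).
1. X is the midpoint of EZ ⇒ X = (0, 1/2)
2. M is where the line through L parallel to ZX meets line WZ ⇒ M = (1, -1/3)
3. F lies on line ZX with ZF:FX = 5:(-1) ⇒ F = (0, 5/8)
4. B is the centroid of triangle FEM ⇒ B = (1/3, 31/72)
through F parallel to ZL: direction (1, 0); meets BW at N = (-33/41, 5/8)
N = B + t·(W−B) with t = 14/41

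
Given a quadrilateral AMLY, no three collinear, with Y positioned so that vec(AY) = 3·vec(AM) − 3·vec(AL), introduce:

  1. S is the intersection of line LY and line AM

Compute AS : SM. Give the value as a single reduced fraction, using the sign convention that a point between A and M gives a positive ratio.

Choose coordinates A = (0, 0), M = (1, 0), L = (0, 1), Y = (3, -3).
1. S is the intersection of line LY and line AM ⇒ S = (3/4, 0)
S = A + t·(M−A) with t = 3/4, so AS:SM = t:(1−t) = 3/4:1/4

AS:SM = 3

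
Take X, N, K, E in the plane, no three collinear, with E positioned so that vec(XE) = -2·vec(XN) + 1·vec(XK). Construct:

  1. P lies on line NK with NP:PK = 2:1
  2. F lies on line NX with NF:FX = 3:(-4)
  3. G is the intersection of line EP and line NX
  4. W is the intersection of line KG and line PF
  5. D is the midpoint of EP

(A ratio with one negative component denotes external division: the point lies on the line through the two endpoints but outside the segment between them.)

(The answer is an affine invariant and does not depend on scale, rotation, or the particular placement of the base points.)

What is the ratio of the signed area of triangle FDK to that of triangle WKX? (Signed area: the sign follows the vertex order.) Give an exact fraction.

[FDK]:[WKX] = -1/10

Assign X = (0, 0), N = (1, 0), K = (0, 1), E = (-2, 1) — the answer is frame-independent, so this choice is without loss of generality.
1. P lies on line NK with NP:PK = 2:1 ⇒ P = (1/3, 2/3)
2. F lies on line NX with NF:FX = 3:(-4) ⇒ F = (4, 0)
3. G is the intersection of line EP and line NX ⇒ G = (5, 0)
4. W is the intersection of line KG and line PF ⇒ W = (15, -2)
5. D is the midpoint of EP ⇒ D = (-5/6, 5/6)
2·[FDK] = -3/2, 2·[WKX] = 15
[FDK]:[WKX] = -3/2:15 = -1/10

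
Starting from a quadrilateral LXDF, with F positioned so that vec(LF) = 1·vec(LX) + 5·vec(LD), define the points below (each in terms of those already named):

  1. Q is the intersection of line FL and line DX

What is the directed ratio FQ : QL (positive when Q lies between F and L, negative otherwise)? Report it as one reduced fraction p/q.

Assign L = (0, 0), X = (1, 0), D = (0, 1), F = (1, 5) — the answer is frame-independent, so this choice is without loss of generality.
1. Q is the intersection of line FL and line DX ⇒ Q = (1/6, 5/6)
Q = F + t·(L−F) with t = 5/6, so FQ:QL = t:(1−t) = 5/6:1/6

FQ:QL = 5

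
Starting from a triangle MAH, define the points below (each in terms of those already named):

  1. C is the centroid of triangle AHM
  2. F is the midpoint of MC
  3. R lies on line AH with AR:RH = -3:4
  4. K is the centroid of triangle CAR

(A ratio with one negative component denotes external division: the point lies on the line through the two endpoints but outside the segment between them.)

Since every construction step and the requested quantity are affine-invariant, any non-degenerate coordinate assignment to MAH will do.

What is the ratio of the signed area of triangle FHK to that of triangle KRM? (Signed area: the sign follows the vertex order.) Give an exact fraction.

[FHK]:[KRM] = 21/32

Set M = (0, 0), A = (1, 0), H = (0, 1); any affine frame gives the same invariant.
1. C is the centroid of triangle AHM ⇒ C = (1/3, 1/3)
2. F is the midpoint of MC ⇒ F = (1/6, 1/6)
3. R lies on line AH with AR:RH = -3:4 ⇒ R = (4, -3)
4. K is the centroid of triangle CAR ⇒ K = (16/9, -8/9)
2·[FHK] = -7/6, 2·[KRM] = -16/9
[FHK]:[KRM] = -7/6:-16/9 = 21/32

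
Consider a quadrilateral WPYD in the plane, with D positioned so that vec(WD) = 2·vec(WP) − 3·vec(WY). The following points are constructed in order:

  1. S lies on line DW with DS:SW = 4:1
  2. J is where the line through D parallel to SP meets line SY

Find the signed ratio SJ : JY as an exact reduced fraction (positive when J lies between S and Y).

Set W = (0, 0), P = (1, 0), Y = (0, 1), D = (2, -3); any affine frame gives the same invariant.
1. S lies on line DW with DS:SW = 4:1 ⇒ S = (2/5, -3/5)
2. J is where the line through D parallel to SP meets line SY ⇒ J = (6/5, -19/5)
J = S + t·(Y−S) with t = -2, so SJ:JY = t:(1−t) = -2:3

SJ:JY = -2/3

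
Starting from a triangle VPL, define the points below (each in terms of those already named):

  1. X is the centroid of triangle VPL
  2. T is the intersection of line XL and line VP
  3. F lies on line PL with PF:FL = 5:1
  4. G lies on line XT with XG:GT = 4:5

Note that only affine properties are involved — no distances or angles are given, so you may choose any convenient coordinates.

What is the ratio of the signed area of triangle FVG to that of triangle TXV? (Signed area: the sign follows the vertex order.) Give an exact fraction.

[FVG]:[TXV] = 50/27

Assign V = (0, 0), P = (1, 0), L = (0, 1) — the answer is frame-independent, so this choice is without loss of generality.
1. X is the centroid of triangle VPL ⇒ X = (1/3, 1/3)
2. T is the intersection of line XL and line VP ⇒ T = (1/2, 0)
3. F lies on line PL with PF:FL = 5:1 ⇒ F = (1/6, 5/6)
4. G lies on line XT with XG:GT = 4:5 ⇒ G = (11/27, 5/27)
2·[FVG] = 25/81, 2·[TXV] = 1/6
[FVG]:[TXV] = 25/81:1/6 = 50/27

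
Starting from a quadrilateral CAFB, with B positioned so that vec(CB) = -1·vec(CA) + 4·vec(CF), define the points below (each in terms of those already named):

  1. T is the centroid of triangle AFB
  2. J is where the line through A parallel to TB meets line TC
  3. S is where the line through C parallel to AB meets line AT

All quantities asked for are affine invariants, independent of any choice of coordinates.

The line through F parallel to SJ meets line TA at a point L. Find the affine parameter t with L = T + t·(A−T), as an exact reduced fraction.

Choose coordinates C = (0, 0), A = (1, 0), F = (0, 1), B = (-1, 4).
1. T is the centroid of triangle AFB ⇒ T = (0, 5/3)
2. J is where the line through A parallel to TB meets line TC ⇒ J = (0, 7/3)
3. S is where the line through C parallel to AB meets line AT ⇒ S = (-5, 10)
through F parallel to SJ: direction (5, -23/3); meets TA at L = (5, -20/3)
L = T + t·(A−T) with t = 5

t = 5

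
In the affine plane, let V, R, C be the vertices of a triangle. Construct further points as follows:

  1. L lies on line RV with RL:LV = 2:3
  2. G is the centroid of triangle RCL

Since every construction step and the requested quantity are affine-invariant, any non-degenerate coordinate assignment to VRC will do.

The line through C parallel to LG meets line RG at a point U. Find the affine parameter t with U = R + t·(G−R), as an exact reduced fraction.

Work in coordinates with V = (0, 0), R = (1, 0), C = (0, 1).
1. L lies on line RV with RL:LV = 2:3 ⇒ L = (3/5, 0)
2. G is the centroid of triangle RCL ⇒ G = (8/15, 1/3)
through C parallel to LG: direction (-1/15, 1/3); meets RG at U = (1/15, 2/3)
U = R + t·(G−R) with t = 2

t = 2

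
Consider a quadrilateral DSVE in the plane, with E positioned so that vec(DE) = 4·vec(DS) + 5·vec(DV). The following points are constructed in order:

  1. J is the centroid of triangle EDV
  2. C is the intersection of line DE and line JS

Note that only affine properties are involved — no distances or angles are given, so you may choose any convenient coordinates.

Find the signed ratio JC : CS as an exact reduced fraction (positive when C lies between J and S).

JC:CS = 4/15

Assign D = (0, 0), S = (1, 0), V = (0, 1), E = (4, 5) — the answer is frame-independent, so this choice is without loss of generality.
1. J is the centroid of triangle EDV ⇒ J = (4/3, 2)
2. C is the intersection of line DE and line JS ⇒ C = (24/19, 30/19)
C = J + t·(S−J) with t = 4/19, so JC:CS = t:(1−t) = 4/19:15/19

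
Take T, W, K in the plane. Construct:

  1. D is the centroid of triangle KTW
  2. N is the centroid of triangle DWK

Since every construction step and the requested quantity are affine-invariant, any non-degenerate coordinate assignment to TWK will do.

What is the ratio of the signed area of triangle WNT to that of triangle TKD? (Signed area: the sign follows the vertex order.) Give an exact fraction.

[WNT]:[TKD] = -4/3

Choose coordinates T = (0, 0), W = (1, 0), K = (0, 1).
1. D is the centroid of triangle KTW ⇒ D = (1/3, 1/3)
2. N is the centroid of triangle DWK ⇒ N = (4/9, 4/9)
2·[WNT] = 4/9, 2·[TKD] = -1/3
[WNT]:[TKD] = 4/9:-1/3 = -4/3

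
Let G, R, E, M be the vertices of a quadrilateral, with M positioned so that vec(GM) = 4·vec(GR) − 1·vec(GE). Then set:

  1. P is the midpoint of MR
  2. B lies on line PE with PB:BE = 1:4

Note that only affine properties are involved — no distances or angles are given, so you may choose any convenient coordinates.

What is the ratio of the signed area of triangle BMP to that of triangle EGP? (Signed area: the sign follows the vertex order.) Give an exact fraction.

Set G = (0, 0), R = (1, 0), E = (0, 1), M = (4, -1); any affine frame gives the same invariant.
1. P is the midpoint of MR ⇒ P = (5/2, -1/2)
2. B lies on line PE with PB:BE = 1:4 ⇒ B = (2, -1/5)
2·[BMP] = -1/5, 2·[EGP] = 5/2
[BMP]:[EGP] = -1/5:5/2 = -2/25

[BMP]:[EGP] = -2/25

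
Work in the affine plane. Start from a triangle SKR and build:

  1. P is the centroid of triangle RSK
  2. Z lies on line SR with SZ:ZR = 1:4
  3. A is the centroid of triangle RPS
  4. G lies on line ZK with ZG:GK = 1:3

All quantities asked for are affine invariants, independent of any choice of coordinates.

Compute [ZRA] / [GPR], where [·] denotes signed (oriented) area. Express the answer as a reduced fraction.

[ZRA]:[GPR] = -16/21

Choose coordinates S = (0, 0), K = (1, 0), R = (0, 1).
1. P is the centroid of triangle RSK ⇒ P = (1/3, 1/3)
2. Z lies on line SR with SZ:ZR = 1:4 ⇒ Z = (0, 1/5)
3. A is the centroid of triangle RPS ⇒ A = (1/9, 4/9)
4. G lies on line ZK with ZG:GK = 1:3 ⇒ G = (1/4, 3/20)
2·[ZRA] = -4/45, 2·[GPR] = 7/60
[ZRA]:[GPR] = -4/45:7/60 = -16/21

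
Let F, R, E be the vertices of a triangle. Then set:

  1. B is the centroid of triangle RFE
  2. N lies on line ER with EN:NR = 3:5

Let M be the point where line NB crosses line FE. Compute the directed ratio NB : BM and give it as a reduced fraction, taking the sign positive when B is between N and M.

NB:BM = 1/8

Work in coordinates with F = (0, 0), R = (1, 0), E = (0, 1).
1. B is the centroid of triangle RFE ⇒ B = (1/3, 1/3)
2. N lies on line ER with EN:NR = 3:5 ⇒ N = (3/8, 5/8)
line NB meets FE at M = (0, -2)
B = N + t·(M−N) with t = 1/9, so NB:BM = 1/9:8/9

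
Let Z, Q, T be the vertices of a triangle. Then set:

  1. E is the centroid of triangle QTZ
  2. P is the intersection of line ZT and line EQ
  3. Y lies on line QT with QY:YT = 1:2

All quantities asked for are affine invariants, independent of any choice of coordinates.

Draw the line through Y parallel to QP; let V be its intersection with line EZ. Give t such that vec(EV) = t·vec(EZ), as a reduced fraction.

Set Z = (0, 0), Q = (1, 0), T = (0, 1); any affine frame gives the same invariant.
1. E is the centroid of triangle QTZ ⇒ E = (1/3, 1/3)
2. P is the intersection of line ZT and line EQ ⇒ P = (0, 1/2)
3. Y lies on line QT with QY:YT = 1:2 ⇒ Y = (2/3, 1/3)
through Y parallel to QP: direction (-1, 1/2); meets EZ at V = (4/9, 4/9)
V = E + t·(Z−E) with t = -1/3

t = -1/3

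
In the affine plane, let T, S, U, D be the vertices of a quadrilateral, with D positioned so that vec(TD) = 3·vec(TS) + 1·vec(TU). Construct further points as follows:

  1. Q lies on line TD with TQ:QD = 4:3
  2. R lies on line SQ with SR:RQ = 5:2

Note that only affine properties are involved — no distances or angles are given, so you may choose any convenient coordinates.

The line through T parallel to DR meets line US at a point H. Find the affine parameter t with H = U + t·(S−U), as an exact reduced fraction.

Set T = (0, 0), S = (1, 0), U = (0, 1), D = (3, 1); any affine frame gives the same invariant.
1. Q lies on line TD with TQ:QD = 4:3 ⇒ Q = (12/7, 4/7)
2. R lies on line SQ with SR:RQ = 5:2 ⇒ R = (74/49, 20/49)
through T parallel to DR: direction (-73/49, -29/49); meets US at H = (73/102, 29/102)
H = U + t·(S−U) with t = 73/102

t = 73/102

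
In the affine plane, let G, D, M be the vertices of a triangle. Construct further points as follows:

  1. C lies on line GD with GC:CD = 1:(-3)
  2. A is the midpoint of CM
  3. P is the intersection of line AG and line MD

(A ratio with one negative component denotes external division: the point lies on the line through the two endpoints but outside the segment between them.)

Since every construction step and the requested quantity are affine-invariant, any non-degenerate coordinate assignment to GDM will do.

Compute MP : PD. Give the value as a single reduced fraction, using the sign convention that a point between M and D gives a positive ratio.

Set G = (0, 0), D = (1, 0), M = (0, 1); any affine frame gives the same invariant.
1. C lies on line GD with GC:CD = 1:(-3) ⇒ C = (-1/2, 0)
2. A is the midpoint of CM ⇒ A = (-1/4, 1/2)
3. P is the intersection of line AG and line MD ⇒ P = (-1, 2)
P = M + t·(D−M) with t = -1, so MP:PD = t:(1−t) = -1:2

MP:PD = -1/2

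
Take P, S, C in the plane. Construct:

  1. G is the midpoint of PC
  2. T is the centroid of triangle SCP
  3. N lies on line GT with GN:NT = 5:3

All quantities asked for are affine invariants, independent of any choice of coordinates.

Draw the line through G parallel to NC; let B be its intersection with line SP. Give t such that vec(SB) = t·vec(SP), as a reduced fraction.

t = 24/29

Set P = (0, 0), S = (1, 0), C = (0, 1); any affine frame gives the same invariant.
1. G is the midpoint of PC ⇒ G = (0, 1/2)
2. T is the centroid of triangle SCP ⇒ T = (1/3, 1/3)
3. N lies on line GT with GN:NT = 5:3 ⇒ N = (5/24, 19/48)
through G parallel to NC: direction (-5/24, 29/48); meets SP at B = (5/29, 0)
B = S + t·(P−S) with t = 24/29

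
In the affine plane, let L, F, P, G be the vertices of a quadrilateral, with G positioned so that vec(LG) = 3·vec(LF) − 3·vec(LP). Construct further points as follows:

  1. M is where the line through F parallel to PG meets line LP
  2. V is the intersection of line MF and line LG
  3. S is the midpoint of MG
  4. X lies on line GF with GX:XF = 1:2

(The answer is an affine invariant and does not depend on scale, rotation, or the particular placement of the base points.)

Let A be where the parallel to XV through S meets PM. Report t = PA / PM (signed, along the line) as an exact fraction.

Work in coordinates with L = (0, 0), F = (1, 0), P = (0, 1), G = (3, -3).
1. M is where the line through F parallel to PG meets line LP ⇒ M = (0, 4/3)
2. V is the intersection of line MF and line LG ⇒ V = (4, -4)
3. S is the midpoint of MG ⇒ S = (3/2, -5/6)
4. X lies on line GF with GX:XF = 1:2 ⇒ X = (7/3, -2)
through S parallel to XV: direction (5/3, -2); meets PM at A = (0, 29/30)
A = P + t·(M−P) with t = -1/10

t = -1/10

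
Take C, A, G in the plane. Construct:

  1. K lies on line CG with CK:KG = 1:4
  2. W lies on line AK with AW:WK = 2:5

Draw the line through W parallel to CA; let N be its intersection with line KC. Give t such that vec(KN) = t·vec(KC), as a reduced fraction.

t = 5/7

Work in coordinates with C = (0, 0), A = (1, 0), G = (0, 1).
1. K lies on line CG with CK:KG = 1:4 ⇒ K = (0, 1/5)
2. W lies on line AK with AW:WK = 2:5 ⇒ W = (5/7, 2/35)
through W parallel to CA: direction (1, 0); meets KC at N = (0, 2/35)
N = K + t·(C−K) with t = 5/7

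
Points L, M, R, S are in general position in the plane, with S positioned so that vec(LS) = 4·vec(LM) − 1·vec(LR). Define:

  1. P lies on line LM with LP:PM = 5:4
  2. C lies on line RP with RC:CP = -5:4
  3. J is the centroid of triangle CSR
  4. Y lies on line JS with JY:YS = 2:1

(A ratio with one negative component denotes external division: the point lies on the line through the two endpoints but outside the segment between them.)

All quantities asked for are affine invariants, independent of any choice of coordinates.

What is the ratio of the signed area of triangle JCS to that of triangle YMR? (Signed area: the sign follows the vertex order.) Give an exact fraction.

Choose coordinates L = (0, 0), M = (1, 0), R = (0, 1), S = (4, -1).
1. P lies on line LM with LP:PM = 5:4 ⇒ P = (5/9, 0)
2. C lies on line RP with RC:CP = -5:4 ⇒ C = (25/9, -4)
3. J is the centroid of triangle CSR ⇒ J = (61/27, -4/3)
4. Y lies on line JS with JY:YS = 2:1 ⇒ Y = (277/81, -10/9)
2·[JCS] = 130/27, 2·[YMR] = -106/81
[JCS]:[YMR] = 130/27:-106/81 = -195/53

[JCS]:[YMR] = -195/53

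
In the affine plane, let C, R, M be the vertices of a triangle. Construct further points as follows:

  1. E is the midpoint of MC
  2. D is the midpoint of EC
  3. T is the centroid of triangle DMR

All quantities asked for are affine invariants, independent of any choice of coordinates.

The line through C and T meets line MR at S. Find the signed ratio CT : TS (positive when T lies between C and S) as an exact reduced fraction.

CT:TS = 3

Work in coordinates with C = (0, 0), R = (1, 0), M = (0, 1).
1. E is the midpoint of MC ⇒ E = (0, 1/2)
2. D is the midpoint of EC ⇒ D = (0, 1/4)
3. T is the centroid of triangle DMR ⇒ T = (1/3, 5/12)
line CT meets MR at S = (4/9, 5/9)
T = C + t·(S−C) with t = 3/4, so CT:TS = 3/4:1/4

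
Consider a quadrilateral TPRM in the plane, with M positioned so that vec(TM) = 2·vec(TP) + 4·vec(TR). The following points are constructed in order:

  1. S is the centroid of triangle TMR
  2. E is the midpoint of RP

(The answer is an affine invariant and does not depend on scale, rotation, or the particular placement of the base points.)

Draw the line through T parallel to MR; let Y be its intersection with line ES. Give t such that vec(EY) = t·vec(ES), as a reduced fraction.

t = 3/11

Work in coordinates with T = (0, 0), P = (1, 0), R = (0, 1), M = (2, 4).
1. S is the centroid of triangle TMR ⇒ S = (2/3, 5/3)
2. E is the midpoint of RP ⇒ E = (1/2, 1/2)
through T parallel to MR: direction (-2, -3); meets ES at Y = (6/11, 9/11)
Y = E + t·(S−E) with t = 3/11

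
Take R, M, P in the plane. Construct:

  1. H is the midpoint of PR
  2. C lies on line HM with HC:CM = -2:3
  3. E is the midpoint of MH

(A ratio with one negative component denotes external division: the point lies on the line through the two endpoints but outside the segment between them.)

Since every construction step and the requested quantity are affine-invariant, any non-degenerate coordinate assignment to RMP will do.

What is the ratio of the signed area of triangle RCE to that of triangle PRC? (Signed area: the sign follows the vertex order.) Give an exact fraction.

Work in coordinates with R = (0, 0), M = (1, 0), P = (0, 1).
1. H is the midpoint of PR ⇒ H = (0, 1/2)
2. C lies on line HM with HC:CM = -2:3 ⇒ C = (-2, 3/2)
3. E is the midpoint of MH ⇒ E = (1/2, 1/4)
2·[RCE] = -5/4, 2·[PRC] = -2
[RCE]:[PRC] = -5/4:-2 = 5/8

[RCE]:[PRC] = 5/8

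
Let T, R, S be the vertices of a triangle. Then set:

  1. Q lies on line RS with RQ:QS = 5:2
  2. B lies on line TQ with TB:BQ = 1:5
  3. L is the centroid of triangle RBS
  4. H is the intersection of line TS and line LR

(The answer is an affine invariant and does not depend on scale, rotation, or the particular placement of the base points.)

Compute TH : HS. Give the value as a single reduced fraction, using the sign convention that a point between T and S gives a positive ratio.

TH:HS = 47/35

Choose coordinates T = (0, 0), R = (1, 0), S = (0, 1).
1. Q lies on line RS with RQ:QS = 5:2 ⇒ Q = (2/7, 5/7)
2. B lies on line TQ with TB:BQ = 1:5 ⇒ B = (1/21, 5/42)
3. L is the centroid of triangle RBS ⇒ L = (22/63, 47/126)
4. H is the intersection of line TS and line LR ⇒ H = (0, 47/82)
H = T + t·(S−T) with t = 47/82, so TH:HS = t:(1−t) = 47/82:35/82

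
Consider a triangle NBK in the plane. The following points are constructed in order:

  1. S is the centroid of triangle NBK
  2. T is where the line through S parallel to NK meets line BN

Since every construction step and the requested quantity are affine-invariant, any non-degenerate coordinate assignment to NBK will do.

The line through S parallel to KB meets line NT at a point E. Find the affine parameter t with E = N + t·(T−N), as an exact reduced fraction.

Choose coordinates N = (0, 0), B = (1, 0), K = (0, 1).
1. S is the centroid of triangle NBK ⇒ S = (1/3, 1/3)
2. T is where the line through S parallel to NK meets line BN ⇒ T = (1/3, 0)
through S parallel to KB: direction (1, -1); meets NT at E = (2/3, 0)
E = N + t·(T−N) with t = 2

t = 2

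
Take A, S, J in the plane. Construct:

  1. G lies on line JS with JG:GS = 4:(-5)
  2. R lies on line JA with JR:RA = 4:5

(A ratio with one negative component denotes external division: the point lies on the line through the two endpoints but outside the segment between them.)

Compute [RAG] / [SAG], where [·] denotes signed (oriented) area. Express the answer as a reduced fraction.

Choose coordinates A = (0, 0), S = (1, 0), J = (0, 1).
1. G lies on line JS with JG:GS = 4:(-5) ⇒ G = (-4, 5)
2. R lies on line JA with JR:RA = 4:5 ⇒ R = (0, 5/9)
2·[RAG] = -20/9, 2·[SAG] = -5
[RAG]:[SAG] = -20/9:-5 = 4/9

[RAG]:[SAG] = 4/9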